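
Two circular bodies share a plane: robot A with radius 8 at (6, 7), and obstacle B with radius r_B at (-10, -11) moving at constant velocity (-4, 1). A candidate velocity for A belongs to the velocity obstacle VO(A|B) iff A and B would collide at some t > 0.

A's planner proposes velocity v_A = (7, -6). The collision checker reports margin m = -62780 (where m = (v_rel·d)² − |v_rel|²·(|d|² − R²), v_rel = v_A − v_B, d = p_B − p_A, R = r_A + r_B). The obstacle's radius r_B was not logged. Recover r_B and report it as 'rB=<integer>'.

m = -62780
d = (-16, -18);  v_rel = (11, -7),  |v_rel|² = 170
v_rel×d = (11)·(-18) − (-7)·(-16) = -310
since m = R²·170 − (-310)²:  R² = (96100 + -62780) / 170 = 196
R = √196 = 14  ⇒  r_B = 14 − 8 = 6

rB=6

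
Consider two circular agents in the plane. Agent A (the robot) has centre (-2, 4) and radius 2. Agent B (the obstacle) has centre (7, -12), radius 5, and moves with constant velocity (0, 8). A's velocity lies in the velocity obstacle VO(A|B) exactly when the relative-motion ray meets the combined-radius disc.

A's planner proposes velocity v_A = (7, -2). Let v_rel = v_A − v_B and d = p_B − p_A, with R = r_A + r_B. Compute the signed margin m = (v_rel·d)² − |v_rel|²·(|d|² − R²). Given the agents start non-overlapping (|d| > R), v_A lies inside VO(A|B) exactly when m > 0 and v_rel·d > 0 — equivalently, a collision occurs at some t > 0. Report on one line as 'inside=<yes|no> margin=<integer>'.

d = (9, -16),  |d|² = 337;  R = 2+5 = 7,  c = 337−7² = 288
v_rel = (7, -10),  |v_rel|² = 149;  v_rel·d = (7)·(9) + (-10)·(-16) = 223
149·t² − 446·t + 288 = 0  ⇒  m = 223² − 149·288 = 6817
m = 6817 > 0,  v_rel·d = 223 > 0  ⇒  inside

inside=yes margin=6817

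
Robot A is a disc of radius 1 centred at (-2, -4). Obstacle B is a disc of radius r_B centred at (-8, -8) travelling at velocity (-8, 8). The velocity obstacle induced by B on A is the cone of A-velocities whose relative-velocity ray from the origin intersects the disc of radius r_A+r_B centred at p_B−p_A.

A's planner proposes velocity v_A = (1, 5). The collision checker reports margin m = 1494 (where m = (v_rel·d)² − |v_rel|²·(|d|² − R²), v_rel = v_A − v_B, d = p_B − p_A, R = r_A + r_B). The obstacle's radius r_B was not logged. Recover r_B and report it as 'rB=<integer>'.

m = 1494
d = (-6, -4);  v_rel = (9, -3),  |v_rel|² = 90
v_rel×d = (9)·(-4) − (-3)·(-6) = -54
since m = R²·90 − (-54)²:  R² = (2916 + 1494) / 90 = 49
R = √49 = 7  ⇒  r_B = 7 − 1 = 6

rB=6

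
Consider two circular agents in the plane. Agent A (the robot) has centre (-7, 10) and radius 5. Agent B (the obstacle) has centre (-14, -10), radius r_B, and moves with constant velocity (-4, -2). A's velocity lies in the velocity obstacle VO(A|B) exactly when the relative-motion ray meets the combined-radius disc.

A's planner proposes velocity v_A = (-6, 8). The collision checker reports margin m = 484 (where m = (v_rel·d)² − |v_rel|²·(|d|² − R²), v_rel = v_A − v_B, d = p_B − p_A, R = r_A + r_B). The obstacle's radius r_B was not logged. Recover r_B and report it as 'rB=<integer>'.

m = 484
d = (-7, -20);  v_rel = (-2, 10),  |v_rel|² = 104
v_rel×d = (-2)·(-20) − (10)·(-7) = 110
since m = R²·104 − 110²:  R² = (12100 + 484) / 104 = 121
R = √121 = 11  ⇒  r_B = 11 − 5 = 6

rB=6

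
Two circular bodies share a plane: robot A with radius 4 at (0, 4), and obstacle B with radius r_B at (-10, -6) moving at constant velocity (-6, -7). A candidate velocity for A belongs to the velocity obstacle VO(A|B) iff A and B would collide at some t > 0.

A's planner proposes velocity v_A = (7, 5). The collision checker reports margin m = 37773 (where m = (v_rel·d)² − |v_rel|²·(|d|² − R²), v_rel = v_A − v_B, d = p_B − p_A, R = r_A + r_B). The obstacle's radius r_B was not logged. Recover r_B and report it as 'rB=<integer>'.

m = 37773
d = (-10, -10);  v_rel = (13, 12),  |v_rel|² = 313
v_rel×d = (13)·(-10) − (12)·(-10) = -10
since m = R²·313 − (-10)²:  R² = (100 + 37773) / 313 = 121
R = √121 = 11  ⇒  r_B = 11 − 4 = 7

rB=7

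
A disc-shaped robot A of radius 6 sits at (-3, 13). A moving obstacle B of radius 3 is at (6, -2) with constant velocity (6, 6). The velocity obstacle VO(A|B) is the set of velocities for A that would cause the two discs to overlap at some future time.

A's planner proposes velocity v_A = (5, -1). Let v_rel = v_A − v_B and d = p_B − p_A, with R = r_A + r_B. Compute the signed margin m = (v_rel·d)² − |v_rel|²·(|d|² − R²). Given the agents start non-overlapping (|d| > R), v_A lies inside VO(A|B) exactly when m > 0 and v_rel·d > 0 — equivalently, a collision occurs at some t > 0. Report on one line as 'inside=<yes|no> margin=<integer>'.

d = (9, -15),  |d|² = 306;  R = 6+3 = 9,  c = 306−9² = 225
v_rel = (-1, -7),  |v_rel|² = 50;  v_rel·d = (-1)·(9) + (-7)·(-15) = 96
50·t² − 192·t + 225 = 0  ⇒  m = 96² − 50·225 = -2034
m = -2034 < 0,  v_rel·d = 96 > 0  ⇒  outside

inside=no margin=-2034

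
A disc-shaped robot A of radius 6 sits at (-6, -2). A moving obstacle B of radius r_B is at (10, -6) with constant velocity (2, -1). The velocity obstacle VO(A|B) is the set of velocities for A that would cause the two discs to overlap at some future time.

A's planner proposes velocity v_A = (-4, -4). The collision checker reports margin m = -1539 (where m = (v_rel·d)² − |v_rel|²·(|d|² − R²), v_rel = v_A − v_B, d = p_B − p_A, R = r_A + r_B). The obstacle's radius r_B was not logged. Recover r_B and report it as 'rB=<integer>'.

m = -1539
d = (16, -4);  v_rel = (-6, -3),  |v_rel|² = 45
v_rel×d = (-6)·(-4) − (-3)·(16) = 72
since m = R²·45 − 72²:  R² = (5184 + -1539) / 45 = 81
R = √81 = 9  ⇒  r_B = 9 − 6 = 3

rB=3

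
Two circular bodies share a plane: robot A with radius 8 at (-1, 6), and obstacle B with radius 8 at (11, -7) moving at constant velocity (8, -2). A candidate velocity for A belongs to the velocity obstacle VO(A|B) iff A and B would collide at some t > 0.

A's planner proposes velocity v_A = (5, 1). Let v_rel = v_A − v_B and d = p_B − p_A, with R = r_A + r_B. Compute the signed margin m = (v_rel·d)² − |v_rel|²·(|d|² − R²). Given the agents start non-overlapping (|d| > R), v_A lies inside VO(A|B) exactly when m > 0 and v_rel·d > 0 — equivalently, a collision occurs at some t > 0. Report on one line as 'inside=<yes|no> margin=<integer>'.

d = (12, -13),  |d|² = 313;  R = 8+8 = 16,  c = 313−16² = 57
v_rel = (-3, 3),  |v_rel|² = 18;  v_rel·d = (-3)·(12) + (3)·(-13) = -75
18·t² + 150·t + 57 = 0  ⇒  m = (-75)² − 18·57 = 4599
m = 4599 > 0,  v_rel·d = -75 < 0  ⇒  outside

inside=no margin=4599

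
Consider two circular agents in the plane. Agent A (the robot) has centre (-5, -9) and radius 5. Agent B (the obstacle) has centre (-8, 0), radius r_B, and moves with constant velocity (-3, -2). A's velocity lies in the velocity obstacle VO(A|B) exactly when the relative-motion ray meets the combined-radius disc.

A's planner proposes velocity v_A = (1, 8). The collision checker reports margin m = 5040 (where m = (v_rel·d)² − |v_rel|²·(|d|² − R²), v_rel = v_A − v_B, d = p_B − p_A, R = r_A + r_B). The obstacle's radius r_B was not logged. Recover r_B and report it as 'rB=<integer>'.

m = 5040
d = (-3, 9);  v_rel = (4, 10),  |v_rel|² = 116
v_rel×d = (4)·(9) − (10)·(-3) = 66
since m = R²·116 − 66²:  R² = (4356 + 5040) / 116 = 81
R = √81 = 9  ⇒  r_B = 9 − 5 = 4

rB=4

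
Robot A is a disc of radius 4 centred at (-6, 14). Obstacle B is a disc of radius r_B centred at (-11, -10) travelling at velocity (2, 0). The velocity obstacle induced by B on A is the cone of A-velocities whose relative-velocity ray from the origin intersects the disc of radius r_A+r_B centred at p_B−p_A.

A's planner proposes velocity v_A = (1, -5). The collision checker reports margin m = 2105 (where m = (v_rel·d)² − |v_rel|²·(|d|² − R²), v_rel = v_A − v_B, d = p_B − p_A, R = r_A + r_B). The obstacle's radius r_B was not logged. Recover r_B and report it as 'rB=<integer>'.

m = 2105
d = (-5, -24);  v_rel = (-1, -5),  |v_rel|² = 26
v_rel×d = (-1)·(-24) − (-5)·(-5) = -1
since m = R²·26 − (-1)²:  R² = (1 + 2105) / 26 = 81
R = √81 = 9  ⇒  r_B = 9 − 4 = 5

rB=5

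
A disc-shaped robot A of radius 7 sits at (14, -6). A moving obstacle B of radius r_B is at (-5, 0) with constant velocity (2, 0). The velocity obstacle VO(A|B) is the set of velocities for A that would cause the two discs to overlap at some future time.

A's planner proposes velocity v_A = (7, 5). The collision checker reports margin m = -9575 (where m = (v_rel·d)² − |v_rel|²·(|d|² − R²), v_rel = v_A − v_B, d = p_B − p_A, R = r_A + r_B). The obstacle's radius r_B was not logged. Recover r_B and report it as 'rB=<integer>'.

m = -9575
d = (-19, 6);  v_rel = (5, 5),  |v_rel|² = 50
v_rel×d = (5)·(6) − (5)·(-19) = 125
since m = R²·50 − 125²:  R² = (15625 + -9575) / 50 = 121
R = √121 = 11  ⇒  r_B = 11 − 7 = 4

rB=4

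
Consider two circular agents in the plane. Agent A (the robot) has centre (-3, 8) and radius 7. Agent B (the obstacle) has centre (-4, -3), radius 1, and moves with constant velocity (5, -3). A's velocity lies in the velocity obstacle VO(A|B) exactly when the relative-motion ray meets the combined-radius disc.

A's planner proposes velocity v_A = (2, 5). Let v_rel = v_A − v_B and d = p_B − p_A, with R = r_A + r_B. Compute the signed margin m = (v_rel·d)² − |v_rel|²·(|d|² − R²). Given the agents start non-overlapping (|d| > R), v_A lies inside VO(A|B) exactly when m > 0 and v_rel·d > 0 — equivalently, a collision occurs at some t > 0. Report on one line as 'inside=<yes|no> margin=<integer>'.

d = (-1, -11),  |d|² = 122;  R = 7+1 = 8,  c = 122−8² = 58
v_rel = (-3, 8),  |v_rel|² = 73;  v_rel·d = (-3)·(-1) + (8)·(-11) = -85
73·t² + 170·t + 58 = 0  ⇒  m = (-85)² − 73·58 = 2991
m = 2991 > 0,  v_rel·d = -85 < 0  ⇒  outside

inside=no margin=2991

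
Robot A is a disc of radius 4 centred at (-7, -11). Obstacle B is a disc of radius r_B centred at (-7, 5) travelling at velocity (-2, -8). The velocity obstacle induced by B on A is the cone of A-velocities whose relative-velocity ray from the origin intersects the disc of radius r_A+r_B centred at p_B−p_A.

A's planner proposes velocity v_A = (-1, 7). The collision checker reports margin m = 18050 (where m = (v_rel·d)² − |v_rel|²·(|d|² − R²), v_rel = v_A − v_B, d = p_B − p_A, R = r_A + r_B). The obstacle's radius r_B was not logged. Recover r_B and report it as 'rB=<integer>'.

m = 18050
d = (0, 16);  v_rel = (1, 15),  |v_rel|² = 226
v_rel×d = (1)·(16) − (15)·(0) = 16
since m = R²·226 − 16²:  R² = (256 + 18050) / 226 = 81
R = √81 = 9  ⇒  r_B = 9 − 4 = 5

rB=5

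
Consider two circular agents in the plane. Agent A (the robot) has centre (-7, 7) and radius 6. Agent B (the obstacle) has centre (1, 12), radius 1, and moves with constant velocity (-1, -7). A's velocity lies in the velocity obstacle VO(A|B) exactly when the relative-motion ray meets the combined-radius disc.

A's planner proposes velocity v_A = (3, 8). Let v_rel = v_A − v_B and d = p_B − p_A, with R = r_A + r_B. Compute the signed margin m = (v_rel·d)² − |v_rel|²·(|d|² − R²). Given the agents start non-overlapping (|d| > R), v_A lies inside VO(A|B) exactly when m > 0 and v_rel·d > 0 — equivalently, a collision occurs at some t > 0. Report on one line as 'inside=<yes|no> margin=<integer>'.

d = (8, 5),  |d|² = 89;  R = 6+1 = 7,  c = 89−7² = 40
v_rel = (4, 15),  |v_rel|² = 241;  v_rel·d = (4)·(8) + (15)·(5) = 107
241·t² − 214·t + 40 = 0  ⇒  m = 107² − 241·40 = 1809
m = 1809 > 0,  v_rel·d = 107 > 0  ⇒  inside

inside=yes margin=1809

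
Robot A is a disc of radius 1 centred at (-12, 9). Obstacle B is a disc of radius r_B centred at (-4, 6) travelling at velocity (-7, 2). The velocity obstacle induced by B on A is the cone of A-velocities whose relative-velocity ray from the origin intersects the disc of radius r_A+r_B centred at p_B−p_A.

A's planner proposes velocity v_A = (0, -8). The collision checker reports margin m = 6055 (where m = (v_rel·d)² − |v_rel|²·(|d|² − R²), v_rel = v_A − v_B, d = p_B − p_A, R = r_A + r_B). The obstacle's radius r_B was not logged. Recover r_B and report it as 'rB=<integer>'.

m = 6055
d = (8, -3);  v_rel = (7, -10),  |v_rel|² = 149
v_rel×d = (7)·(-3) − (-10)·(8) = 59
since m = R²·149 − 59²:  R² = (3481 + 6055) / 149 = 64
R = √64 = 8  ⇒  r_B = 8 − 1 = 7

rB=7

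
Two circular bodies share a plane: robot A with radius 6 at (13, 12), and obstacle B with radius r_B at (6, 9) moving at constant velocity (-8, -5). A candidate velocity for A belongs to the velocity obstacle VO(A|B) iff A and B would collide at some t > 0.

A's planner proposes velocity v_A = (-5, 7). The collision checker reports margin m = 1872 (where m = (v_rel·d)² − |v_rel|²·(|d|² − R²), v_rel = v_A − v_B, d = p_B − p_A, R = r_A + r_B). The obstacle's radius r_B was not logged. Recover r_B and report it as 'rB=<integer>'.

m = 1872
d = (-7, -3);  v_rel = (3, 12),  |v_rel|² = 153
v_rel×d = (3)·(-3) − (12)·(-7) = 75
since m = R²·153 − 75²:  R² = (5625 + 1872) / 153 = 49
R = √49 = 7  ⇒  r_B = 7 − 6 = 1

rB=1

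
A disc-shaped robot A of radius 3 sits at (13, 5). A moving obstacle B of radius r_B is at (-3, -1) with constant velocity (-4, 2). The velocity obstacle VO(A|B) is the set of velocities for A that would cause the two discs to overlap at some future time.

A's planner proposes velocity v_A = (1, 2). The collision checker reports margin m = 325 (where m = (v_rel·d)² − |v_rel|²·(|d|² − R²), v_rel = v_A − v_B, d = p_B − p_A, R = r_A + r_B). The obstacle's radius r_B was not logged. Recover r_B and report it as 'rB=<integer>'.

m = 325
d = (-16, -6);  v_rel = (5, 0),  |v_rel|² = 25
v_rel×d = (5)·(-6) − (0)·(-16) = -30
since m = R²·25 − (-30)²:  R² = (900 + 325) / 25 = 49
R = √49 = 7  ⇒  r_B = 7 − 3 = 4

rB=4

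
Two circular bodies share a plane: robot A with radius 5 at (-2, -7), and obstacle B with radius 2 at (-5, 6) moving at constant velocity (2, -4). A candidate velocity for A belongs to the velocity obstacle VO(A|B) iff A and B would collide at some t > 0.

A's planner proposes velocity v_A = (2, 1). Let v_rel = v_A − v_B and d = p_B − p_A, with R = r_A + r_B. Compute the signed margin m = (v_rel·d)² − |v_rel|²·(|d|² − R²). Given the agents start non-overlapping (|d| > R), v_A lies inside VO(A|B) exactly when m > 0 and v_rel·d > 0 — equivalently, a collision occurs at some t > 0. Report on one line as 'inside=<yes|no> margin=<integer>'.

d = (-3, 13),  |d|² = 178;  R = 5+2 = 7,  c = 178−7² = 129
v_rel = (0, 5),  |v_rel|² = 25;  v_rel·d = (0)·(-3) + (5)·(13) = 65
25·t² − 130·t + 129 = 0  ⇒  m = 65² − 25·129 = 1000
m = 1000 > 0,  v_rel·d = 65 > 0  ⇒  inside

inside=yes margin=1000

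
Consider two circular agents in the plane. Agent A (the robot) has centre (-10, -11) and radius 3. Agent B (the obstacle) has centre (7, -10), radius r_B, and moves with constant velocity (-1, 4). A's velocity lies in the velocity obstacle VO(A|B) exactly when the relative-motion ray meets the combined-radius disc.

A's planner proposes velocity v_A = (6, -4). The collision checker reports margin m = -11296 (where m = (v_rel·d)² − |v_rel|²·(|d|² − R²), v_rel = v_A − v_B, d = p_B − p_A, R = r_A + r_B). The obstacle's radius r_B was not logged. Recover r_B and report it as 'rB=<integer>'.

m = -11296
d = (17, 1);  v_rel = (7, -8),  |v_rel|² = 113
v_rel×d = (7)·(1) − (-8)·(17) = 143
since m = R²·113 − 143²:  R² = (20449 + -11296) / 113 = 81
R = √81 = 9  ⇒  r_B = 9 − 3 = 6

rB=6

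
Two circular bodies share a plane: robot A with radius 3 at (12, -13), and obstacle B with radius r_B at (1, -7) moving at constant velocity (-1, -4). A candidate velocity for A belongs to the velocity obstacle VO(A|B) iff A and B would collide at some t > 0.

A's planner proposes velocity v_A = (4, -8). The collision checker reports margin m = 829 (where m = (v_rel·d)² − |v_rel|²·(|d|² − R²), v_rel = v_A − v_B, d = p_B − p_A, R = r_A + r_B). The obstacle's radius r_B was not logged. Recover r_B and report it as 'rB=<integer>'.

m = 829
d = (-11, 6);  v_rel = (5, -4),  |v_rel|² = 41
v_rel×d = (5)·(6) − (-4)·(-11) = -14
since m = R²·41 − (-14)²:  R² = (196 + 829) / 41 = 25
R = √25 = 5  ⇒  r_B = 5 − 3 = 2

rB=2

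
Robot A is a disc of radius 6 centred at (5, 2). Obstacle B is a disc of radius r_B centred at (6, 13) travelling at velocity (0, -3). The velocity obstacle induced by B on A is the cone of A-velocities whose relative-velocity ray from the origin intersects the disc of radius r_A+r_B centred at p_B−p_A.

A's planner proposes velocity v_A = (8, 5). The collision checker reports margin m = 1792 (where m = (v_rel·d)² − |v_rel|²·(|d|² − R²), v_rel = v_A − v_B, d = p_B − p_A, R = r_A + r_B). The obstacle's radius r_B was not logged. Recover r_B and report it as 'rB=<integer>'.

m = 1792
d = (1, 11);  v_rel = (8, 8),  |v_rel|² = 128
v_rel×d = (8)·(11) − (8)·(1) = 80
since m = R²·128 − 80²:  R² = (6400 + 1792) / 128 = 64
R = √64 = 8  ⇒  r_B = 8 − 6 = 2

rB=2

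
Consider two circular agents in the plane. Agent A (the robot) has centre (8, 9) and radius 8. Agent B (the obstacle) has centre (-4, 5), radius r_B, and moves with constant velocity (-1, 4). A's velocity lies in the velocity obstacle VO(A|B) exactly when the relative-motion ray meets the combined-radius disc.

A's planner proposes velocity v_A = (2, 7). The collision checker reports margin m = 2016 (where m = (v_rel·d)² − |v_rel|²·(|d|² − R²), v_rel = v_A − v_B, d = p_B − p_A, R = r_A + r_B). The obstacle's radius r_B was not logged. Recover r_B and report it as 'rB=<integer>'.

m = 2016
d = (-12, -4);  v_rel = (3, 3),  |v_rel|² = 18
v_rel×d = (3)·(-4) − (3)·(-12) = 24
since m = R²·18 − 24²:  R² = (576 + 2016) / 18 = 144
R = √144 = 12  ⇒  r_B = 12 − 8 = 4

rB=4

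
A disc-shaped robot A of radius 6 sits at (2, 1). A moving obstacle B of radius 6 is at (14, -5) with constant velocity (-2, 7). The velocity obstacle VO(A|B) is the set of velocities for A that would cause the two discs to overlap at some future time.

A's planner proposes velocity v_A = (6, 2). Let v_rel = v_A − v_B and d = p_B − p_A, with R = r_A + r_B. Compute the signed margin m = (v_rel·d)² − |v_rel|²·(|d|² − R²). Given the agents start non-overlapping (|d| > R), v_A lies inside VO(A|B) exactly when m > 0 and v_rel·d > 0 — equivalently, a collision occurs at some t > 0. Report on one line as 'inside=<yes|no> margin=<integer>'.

d = (12, -6),  |d|² = 180;  R = 6+6 = 12,  c = 180−12² = 36
v_rel = (8, -5),  |v_rel|² = 89;  v_rel·d = (8)·(12) + (-5)·(-6) = 126
89·t² − 252·t + 36 = 0  ⇒  m = 126² − 89·36 = 12672
m = 12672 > 0,  v_rel·d = 126 > 0  ⇒  inside

inside=yes margin=12672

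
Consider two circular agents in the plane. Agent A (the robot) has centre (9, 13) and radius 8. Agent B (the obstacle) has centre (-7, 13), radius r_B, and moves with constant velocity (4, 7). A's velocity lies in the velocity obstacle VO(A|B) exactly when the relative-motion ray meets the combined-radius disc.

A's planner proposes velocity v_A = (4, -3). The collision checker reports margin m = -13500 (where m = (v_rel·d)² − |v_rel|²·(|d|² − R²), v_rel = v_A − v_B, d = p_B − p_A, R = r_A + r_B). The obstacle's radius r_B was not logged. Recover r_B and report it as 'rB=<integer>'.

m = -13500
d = (-16, 0);  v_rel = (0, -10),  |v_rel|² = 100
v_rel×d = (0)·(0) − (-10)·(-16) = -160
since m = R²·100 − (-160)²:  R² = (25600 + -13500) / 100 = 121
R = √121 = 11  ⇒  r_B = 11 − 8 = 3

rB=3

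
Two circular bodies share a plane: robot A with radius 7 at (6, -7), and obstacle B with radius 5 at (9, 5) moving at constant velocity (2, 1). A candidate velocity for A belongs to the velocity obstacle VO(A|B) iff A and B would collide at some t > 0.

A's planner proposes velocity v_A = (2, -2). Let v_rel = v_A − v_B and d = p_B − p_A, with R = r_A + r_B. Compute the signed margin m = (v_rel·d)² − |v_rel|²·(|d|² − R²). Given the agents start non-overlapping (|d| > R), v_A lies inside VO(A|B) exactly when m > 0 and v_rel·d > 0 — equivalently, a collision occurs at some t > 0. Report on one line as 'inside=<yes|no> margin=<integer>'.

d = (3, 12),  |d|² = 153;  R = 7+5 = 12,  c = 153−12² = 9
v_rel = (0, -3),  |v_rel|² = 9;  v_rel·d = (0)·(3) + (-3)·(12) = -36
9·t² + 72·t + 9 = 0  ⇒  m = (-36)² − 9·9 = 1215
m = 1215 > 0,  v_rel·d = -36 < 0  ⇒  outside

inside=no margin=1215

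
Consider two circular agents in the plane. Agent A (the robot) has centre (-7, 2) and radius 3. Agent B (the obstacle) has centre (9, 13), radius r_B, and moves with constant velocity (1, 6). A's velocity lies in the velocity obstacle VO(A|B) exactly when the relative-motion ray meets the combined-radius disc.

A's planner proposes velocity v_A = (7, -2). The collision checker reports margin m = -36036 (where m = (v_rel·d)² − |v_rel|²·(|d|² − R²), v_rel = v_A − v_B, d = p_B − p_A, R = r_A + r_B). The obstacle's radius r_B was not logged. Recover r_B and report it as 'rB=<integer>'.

m = -36036
d = (16, 11);  v_rel = (6, -8),  |v_rel|² = 100
v_rel×d = (6)·(11) − (-8)·(16) = 194
since m = R²·100 − 194²:  R² = (37636 + -36036) / 100 = 16
R = √16 = 4  ⇒  r_B = 4 − 3 = 1

rB=1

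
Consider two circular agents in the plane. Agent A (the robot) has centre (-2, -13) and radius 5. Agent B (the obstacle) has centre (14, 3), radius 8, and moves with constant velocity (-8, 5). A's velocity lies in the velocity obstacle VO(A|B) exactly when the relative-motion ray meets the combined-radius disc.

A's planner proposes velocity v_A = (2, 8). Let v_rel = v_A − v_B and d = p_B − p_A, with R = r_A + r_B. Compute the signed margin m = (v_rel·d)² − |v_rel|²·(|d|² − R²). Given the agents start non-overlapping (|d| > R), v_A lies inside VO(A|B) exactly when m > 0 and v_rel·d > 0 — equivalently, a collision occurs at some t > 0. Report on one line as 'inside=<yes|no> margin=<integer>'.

d = (16, 16),  |d|² = 512;  R = 5+8 = 13,  c = 512−13² = 343
v_rel = (10, 3),  |v_rel|² = 109;  v_rel·d = (10)·(16) + (3)·(16) = 208
109·t² − 416·t + 343 = 0  ⇒  m = 208² − 109·343 = 5877
m = 5877 > 0,  v_rel·d = 208 > 0  ⇒  inside

inside=yes margin=5877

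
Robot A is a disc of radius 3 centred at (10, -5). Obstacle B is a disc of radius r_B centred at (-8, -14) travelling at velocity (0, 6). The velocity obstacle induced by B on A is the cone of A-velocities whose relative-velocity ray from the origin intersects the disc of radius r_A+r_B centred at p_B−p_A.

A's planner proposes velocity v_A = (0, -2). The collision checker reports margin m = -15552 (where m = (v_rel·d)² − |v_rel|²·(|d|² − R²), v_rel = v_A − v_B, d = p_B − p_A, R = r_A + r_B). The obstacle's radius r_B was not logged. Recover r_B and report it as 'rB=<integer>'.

m = -15552
d = (-18, -9);  v_rel = (0, -8),  |v_rel|² = 64
v_rel×d = (0)·(-9) − (-8)·(-18) = -144
since m = R²·64 − (-144)²:  R² = (20736 + -15552) / 64 = 81
R = √81 = 9  ⇒  r_B = 9 − 3 = 6

rB=6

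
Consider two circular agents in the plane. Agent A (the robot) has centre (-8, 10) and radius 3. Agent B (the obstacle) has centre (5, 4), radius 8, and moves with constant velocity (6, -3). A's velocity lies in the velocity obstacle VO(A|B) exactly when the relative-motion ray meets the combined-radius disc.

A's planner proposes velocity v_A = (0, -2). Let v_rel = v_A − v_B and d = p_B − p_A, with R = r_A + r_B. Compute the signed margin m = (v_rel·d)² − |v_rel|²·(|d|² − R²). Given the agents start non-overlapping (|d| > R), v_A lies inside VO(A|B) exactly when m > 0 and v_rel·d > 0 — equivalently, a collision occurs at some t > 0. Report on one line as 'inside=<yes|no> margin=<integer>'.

d = (13, -6),  |d|² = 205;  R = 3+8 = 11,  c = 205−11² = 84
v_rel = (-6, 1),  |v_rel|² = 37;  v_rel·d = (-6)·(13) + (1)·(-6) = -84
37·t² + 168·t + 84 = 0  ⇒  m = (-84)² − 37·84 = 3948
m = 3948 > 0,  v_rel·d = -84 < 0  ⇒  outside

inside=no margin=3948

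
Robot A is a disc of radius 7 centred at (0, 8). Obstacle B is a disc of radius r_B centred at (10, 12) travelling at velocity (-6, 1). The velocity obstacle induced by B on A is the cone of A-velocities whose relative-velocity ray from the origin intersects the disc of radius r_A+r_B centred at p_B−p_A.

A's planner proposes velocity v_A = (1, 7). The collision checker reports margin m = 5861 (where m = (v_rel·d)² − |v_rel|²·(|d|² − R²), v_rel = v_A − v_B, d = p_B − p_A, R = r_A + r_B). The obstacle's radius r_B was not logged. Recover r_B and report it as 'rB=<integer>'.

m = 5861
d = (10, 4);  v_rel = (7, 6),  |v_rel|² = 85
v_rel×d = (7)·(4) − (6)·(10) = -32
since m = R²·85 − (-32)²:  R² = (1024 + 5861) / 85 = 81
R = √81 = 9  ⇒  r_B = 9 − 7 = 2

rB=2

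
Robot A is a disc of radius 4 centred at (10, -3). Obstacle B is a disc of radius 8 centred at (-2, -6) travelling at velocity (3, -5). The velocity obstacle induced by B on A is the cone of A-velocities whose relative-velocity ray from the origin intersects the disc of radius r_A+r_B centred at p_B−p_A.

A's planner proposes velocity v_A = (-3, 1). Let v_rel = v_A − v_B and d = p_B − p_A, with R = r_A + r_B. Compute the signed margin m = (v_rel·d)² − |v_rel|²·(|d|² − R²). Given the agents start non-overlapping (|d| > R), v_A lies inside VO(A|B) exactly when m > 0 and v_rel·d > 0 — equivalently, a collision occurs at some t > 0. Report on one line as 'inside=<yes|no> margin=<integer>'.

d = (-12, -3),  |d|² = 153;  R = 4+8 = 12,  c = 153−12² = 9
v_rel = (-6, 6),  |v_rel|² = 72;  v_rel·d = (-6)·(-12) + (6)·(-3) = 54
72·t² − 108·t + 9 = 0  ⇒  m = 54² − 72·9 = 2268
m = 2268 > 0,  v_rel·d = 54 > 0  ⇒  inside

inside=yes margin=2268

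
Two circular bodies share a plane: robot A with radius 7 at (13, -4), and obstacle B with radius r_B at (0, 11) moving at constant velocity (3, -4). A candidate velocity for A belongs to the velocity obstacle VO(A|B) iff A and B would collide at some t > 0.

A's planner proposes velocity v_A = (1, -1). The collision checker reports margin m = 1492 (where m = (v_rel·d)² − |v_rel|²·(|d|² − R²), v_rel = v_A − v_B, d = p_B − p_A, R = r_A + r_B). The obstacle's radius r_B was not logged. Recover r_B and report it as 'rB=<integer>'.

m = 1492
d = (-13, 15);  v_rel = (-2, 3),  |v_rel|² = 13
v_rel×d = (-2)·(15) − (3)·(-13) = 9
since m = R²·13 − 9²:  R² = (81 + 1492) / 13 = 121
R = √121 = 11  ⇒  r_B = 11 − 7 = 4

rB=4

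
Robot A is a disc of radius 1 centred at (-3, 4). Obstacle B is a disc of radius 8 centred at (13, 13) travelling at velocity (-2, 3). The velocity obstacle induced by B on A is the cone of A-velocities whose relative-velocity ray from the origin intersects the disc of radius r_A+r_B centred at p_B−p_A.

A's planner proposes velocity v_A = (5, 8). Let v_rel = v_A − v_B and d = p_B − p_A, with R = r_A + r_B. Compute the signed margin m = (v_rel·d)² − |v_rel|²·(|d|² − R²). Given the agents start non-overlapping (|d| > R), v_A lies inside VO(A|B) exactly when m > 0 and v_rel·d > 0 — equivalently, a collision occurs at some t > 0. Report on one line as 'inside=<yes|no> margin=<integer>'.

d = (16, 9),  |d|² = 337;  R = 1+8 = 9,  c = 337−9² = 256
v_rel = (7, 5),  |v_rel|² = 74;  v_rel·d = (7)·(16) + (5)·(9) = 157
74·t² − 314·t + 256 = 0  ⇒  m = 157² − 74·256 = 5705
m = 5705 > 0,  v_rel·d = 157 > 0  ⇒  inside

inside=yes margin=5705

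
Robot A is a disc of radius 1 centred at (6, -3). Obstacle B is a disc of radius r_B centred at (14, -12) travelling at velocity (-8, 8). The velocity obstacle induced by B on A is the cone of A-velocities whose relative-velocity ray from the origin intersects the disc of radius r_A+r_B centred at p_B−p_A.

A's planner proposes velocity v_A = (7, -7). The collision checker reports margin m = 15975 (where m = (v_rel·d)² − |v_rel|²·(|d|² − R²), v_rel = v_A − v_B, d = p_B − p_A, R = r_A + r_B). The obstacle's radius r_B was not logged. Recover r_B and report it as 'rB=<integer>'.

m = 15975
d = (8, -9);  v_rel = (15, -15),  |v_rel|² = 450
v_rel×d = (15)·(-9) − (-15)·(8) = -15
since m = R²·450 − (-15)²:  R² = (225 + 15975) / 450 = 36
R = √36 = 6  ⇒  r_B = 6 − 1 = 5

rB=5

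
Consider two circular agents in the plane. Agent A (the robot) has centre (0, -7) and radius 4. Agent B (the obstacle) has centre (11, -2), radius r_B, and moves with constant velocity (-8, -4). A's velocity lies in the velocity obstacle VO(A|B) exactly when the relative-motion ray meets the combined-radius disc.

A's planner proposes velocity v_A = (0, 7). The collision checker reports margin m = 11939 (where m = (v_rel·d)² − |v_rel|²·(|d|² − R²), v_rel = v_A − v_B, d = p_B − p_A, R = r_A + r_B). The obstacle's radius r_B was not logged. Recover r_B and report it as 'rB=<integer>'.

m = 11939
d = (11, 5);  v_rel = (8, 11),  |v_rel|² = 185
v_rel×d = (8)·(5) − (11)·(11) = -81
since m = R²·185 − (-81)²:  R² = (6561 + 11939) / 185 = 100
R = √100 = 10  ⇒  r_B = 10 − 4 = 6

rB=6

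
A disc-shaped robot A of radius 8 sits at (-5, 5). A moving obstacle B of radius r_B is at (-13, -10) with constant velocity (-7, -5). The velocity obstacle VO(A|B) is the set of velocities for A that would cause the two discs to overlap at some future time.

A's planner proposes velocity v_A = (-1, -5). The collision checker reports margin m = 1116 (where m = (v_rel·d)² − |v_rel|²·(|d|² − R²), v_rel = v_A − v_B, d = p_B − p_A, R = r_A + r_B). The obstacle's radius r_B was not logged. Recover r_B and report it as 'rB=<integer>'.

m = 1116
d = (-8, -15);  v_rel = (6, 0),  |v_rel|² = 36
v_rel×d = (6)·(-15) − (0)·(-8) = -90
since m = R²·36 − (-90)²:  R² = (8100 + 1116) / 36 = 256
R = √256 = 16  ⇒  r_B = 16 − 8 = 8

rB=8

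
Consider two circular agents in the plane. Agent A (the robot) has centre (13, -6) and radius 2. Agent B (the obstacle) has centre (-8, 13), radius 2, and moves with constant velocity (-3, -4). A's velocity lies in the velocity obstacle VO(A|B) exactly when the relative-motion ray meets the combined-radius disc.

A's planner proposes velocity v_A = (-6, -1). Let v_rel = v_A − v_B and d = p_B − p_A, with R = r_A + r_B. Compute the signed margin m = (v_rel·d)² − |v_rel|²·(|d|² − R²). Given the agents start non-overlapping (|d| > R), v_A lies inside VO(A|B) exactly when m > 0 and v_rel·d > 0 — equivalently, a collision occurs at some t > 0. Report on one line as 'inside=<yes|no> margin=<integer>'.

d = (-21, 19),  |d|² = 802;  R = 2+2 = 4,  c = 802−4² = 786
v_rel = (-3, 3),  |v_rel|² = 18;  v_rel·d = (-3)·(-21) + (3)·(19) = 120
18·t² − 240·t + 786 = 0  ⇒  m = 120² − 18·786 = 252
m = 252 > 0,  v_rel·d = 120 > 0  ⇒  inside

inside=yes margin=252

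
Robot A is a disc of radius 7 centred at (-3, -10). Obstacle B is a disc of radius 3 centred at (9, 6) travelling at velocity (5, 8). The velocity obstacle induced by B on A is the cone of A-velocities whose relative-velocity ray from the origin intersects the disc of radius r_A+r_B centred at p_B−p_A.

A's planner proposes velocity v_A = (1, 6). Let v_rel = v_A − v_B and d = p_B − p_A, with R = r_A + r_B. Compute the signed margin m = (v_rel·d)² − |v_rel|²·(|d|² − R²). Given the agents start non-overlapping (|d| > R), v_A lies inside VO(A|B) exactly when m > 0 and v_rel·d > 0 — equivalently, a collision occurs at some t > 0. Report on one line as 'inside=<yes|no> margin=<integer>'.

d = (12, 16),  |d|² = 400;  R = 7+3 = 10,  c = 400−10² = 300
v_rel = (-4, -2),  |v_rel|² = 20;  v_rel·d = (-4)·(12) + (-2)·(16) = -80
20·t² + 160·t + 300 = 0  ⇒  m = (-80)² − 20·300 = 400
m = 400 > 0,  v_rel·d = -80 < 0  ⇒  outside

inside=no margin=400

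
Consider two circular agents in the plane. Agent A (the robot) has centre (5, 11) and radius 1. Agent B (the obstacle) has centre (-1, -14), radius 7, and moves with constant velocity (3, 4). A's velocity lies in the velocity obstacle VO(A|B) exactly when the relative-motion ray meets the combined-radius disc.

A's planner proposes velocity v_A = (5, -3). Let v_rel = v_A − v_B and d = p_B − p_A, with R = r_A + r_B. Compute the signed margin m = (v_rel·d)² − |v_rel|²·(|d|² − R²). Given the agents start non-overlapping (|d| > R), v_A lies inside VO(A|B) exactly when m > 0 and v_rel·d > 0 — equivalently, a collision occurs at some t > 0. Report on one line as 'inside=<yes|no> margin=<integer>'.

d = (-6, -25),  |d|² = 661;  R = 1+7 = 8,  c = 661−8² = 597
v_rel = (2, -7),  |v_rel|² = 53;  v_rel·d = (2)·(-6) + (-7)·(-25) = 163
53·t² − 326·t + 597 = 0  ⇒  m = 163² − 53·597 = -5072
m = -5072 < 0,  v_rel·d = 163 > 0  ⇒  outside

inside=no margin=-5072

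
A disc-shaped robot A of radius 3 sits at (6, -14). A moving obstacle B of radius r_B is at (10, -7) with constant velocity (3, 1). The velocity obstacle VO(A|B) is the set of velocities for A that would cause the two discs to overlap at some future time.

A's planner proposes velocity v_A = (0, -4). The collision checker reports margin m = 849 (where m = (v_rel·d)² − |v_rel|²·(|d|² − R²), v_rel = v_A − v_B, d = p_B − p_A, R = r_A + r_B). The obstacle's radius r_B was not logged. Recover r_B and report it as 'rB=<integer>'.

m = 849
d = (4, 7);  v_rel = (-3, -5),  |v_rel|² = 34
v_rel×d = (-3)·(7) − (-5)·(4) = -1
since m = R²·34 − (-1)²:  R² = (1 + 849) / 34 = 25
R = √25 = 5  ⇒  r_B = 5 − 3 = 2

rB=2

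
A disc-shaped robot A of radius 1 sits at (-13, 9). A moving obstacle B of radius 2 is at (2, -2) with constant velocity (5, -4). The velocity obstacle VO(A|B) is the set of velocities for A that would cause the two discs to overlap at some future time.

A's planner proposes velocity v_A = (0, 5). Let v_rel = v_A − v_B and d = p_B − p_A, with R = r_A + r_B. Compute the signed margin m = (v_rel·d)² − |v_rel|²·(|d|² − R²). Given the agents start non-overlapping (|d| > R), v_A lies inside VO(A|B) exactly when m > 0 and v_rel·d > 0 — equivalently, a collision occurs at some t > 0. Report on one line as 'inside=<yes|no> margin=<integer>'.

d = (15, -11),  |d|² = 346;  R = 1+2 = 3,  c = 346−3² = 337
v_rel = (-5, 9),  |v_rel|² = 106;  v_rel·d = (-5)·(15) + (9)·(-11) = -174
106·t² + 348·t + 337 = 0  ⇒  m = (-174)² − 106·337 = -5446
m = -5446 < 0,  v_rel·d = -174 < 0  ⇒  outside

inside=no margin=-5446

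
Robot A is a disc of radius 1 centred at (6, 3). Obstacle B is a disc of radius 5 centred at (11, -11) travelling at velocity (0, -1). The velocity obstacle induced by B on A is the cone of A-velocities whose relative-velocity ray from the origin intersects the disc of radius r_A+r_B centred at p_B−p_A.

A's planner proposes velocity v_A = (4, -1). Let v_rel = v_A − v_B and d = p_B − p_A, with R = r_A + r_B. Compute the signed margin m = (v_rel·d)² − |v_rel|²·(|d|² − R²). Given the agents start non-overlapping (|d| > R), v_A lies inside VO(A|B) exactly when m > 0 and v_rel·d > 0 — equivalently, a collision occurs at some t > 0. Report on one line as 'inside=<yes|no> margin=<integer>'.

d = (5, -14),  |d|² = 221;  R = 1+5 = 6,  c = 221−6² = 185
v_rel = (4, 0),  |v_rel|² = 16;  v_rel·d = (4)·(5) + (0)·(-14) = 20
16·t² − 40·t + 185 = 0  ⇒  m = 20² − 16·185 = -2560
m = -2560 < 0,  v_rel·d = 20 > 0  ⇒  outside

inside=no margin=-2560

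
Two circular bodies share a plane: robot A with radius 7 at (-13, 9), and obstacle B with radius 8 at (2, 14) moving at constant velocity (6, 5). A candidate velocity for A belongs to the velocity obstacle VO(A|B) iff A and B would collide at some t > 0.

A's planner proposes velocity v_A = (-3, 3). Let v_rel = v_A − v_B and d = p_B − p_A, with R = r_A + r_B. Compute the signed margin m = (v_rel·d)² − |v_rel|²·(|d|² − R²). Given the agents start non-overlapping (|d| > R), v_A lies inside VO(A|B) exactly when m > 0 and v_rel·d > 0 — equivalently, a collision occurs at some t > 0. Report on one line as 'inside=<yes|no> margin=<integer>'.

d = (15, 5),  |d|² = 250;  R = 7+8 = 15,  c = 250−15² = 25
v_rel = (-9, -2),  |v_rel|² = 85;  v_rel·d = (-9)·(15) + (-2)·(5) = -145
85·t² + 290·t + 25 = 0  ⇒  m = (-145)² − 85·25 = 18900
m = 18900 > 0,  v_rel·d = -145 < 0  ⇒  outside

inside=no margin=18900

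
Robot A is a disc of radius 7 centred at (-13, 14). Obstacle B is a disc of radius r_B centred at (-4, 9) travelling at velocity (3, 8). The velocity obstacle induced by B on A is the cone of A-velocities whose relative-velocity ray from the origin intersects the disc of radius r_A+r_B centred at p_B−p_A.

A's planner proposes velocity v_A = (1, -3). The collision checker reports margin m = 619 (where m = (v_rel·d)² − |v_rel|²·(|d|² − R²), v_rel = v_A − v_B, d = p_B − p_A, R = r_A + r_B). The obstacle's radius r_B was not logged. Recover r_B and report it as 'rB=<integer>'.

m = 619
d = (9, -5);  v_rel = (-2, -11),  |v_rel|² = 125
v_rel×d = (-2)·(-5) − (-11)·(9) = 109
since m = R²·125 − 109²:  R² = (11881 + 619) / 125 = 100
R = √100 = 10  ⇒  r_B = 10 − 7 = 3

rB=3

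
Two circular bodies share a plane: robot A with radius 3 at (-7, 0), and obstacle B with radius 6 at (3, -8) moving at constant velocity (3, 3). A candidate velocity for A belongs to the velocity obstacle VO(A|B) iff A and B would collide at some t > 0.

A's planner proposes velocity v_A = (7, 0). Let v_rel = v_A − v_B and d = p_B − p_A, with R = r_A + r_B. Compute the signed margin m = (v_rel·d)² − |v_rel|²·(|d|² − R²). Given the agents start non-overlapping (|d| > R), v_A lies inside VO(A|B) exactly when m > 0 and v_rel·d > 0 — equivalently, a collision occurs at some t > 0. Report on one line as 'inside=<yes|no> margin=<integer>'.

d = (10, -8),  |d|² = 164;  R = 3+6 = 9,  c = 164−9² = 83
v_rel = (4, -3),  |v_rel|² = 25;  v_rel·d = (4)·(10) + (-3)·(-8) = 64
25·t² − 128·t + 83 = 0  ⇒  m = 64² − 25·83 = 2021
m = 2021 > 0,  v_rel·d = 64 > 0  ⇒  inside

inside=yes margin=2021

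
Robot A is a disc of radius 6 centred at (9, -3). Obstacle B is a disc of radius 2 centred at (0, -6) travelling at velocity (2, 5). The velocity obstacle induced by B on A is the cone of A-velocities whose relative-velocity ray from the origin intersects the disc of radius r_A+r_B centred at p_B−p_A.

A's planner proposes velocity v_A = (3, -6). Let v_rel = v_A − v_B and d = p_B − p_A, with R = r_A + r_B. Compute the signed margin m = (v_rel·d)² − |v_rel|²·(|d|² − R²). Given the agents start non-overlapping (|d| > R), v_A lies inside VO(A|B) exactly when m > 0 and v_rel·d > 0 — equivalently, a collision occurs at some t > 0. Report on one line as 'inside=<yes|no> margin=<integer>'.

d = (-9, -3),  |d|² = 90;  R = 6+2 = 8,  c = 90−8² = 26
v_rel = (1, -11),  |v_rel|² = 122;  v_rel·d = (1)·(-9) + (-11)·(-3) = 24
122·t² − 48·t + 26 = 0  ⇒  m = 24² − 122·26 = -2596
m = -2596 < 0,  v_rel·d = 24 > 0  ⇒  outside

inside=no margin=-2596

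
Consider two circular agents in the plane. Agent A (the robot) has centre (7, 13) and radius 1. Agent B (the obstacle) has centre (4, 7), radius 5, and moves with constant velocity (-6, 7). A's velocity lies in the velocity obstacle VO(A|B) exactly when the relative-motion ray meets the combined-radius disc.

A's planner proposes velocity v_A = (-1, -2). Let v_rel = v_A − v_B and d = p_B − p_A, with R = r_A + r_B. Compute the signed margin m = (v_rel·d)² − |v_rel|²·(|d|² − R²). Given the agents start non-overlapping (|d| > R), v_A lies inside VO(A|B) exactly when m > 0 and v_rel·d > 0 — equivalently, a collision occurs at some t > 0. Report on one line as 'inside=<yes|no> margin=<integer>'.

d = (-3, -6),  |d|² = 45;  R = 1+5 = 6,  c = 45−6² = 9
v_rel = (5, -9),  |v_rel|² = 106;  v_rel·d = (5)·(-3) + (-9)·(-6) = 39
106·t² − 78·t + 9 = 0  ⇒  m = 39² − 106·9 = 567
m = 567 > 0,  v_rel·d = 39 > 0  ⇒  inside

inside=yes margin=567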